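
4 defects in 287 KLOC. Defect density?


Defect density = defects / KLOC
Defect density = 4 / 287
Defect density = 0.014 defects/KLOC

0.014 defects/KLOC


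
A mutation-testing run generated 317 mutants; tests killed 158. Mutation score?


Mutation score = killed / total * 100
Mutation score = 158 / 317 * 100
Mutation score = 49.84%

49.84%


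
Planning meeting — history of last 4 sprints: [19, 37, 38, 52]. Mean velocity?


Formula: Avg velocity = Total points / Number of sprints
Points: [19, 37, 38, 52]
Sum = 19 + 37 + 38 + 52 = 146
Avg velocity = 146 / 4 = 36.5 points/sprint

36.5 points/sprint


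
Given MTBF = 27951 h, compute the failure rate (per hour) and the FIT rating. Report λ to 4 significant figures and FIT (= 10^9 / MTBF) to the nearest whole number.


Formula: λ = 1 / MTBF; FIT = λ × 1e9 = 1e9 / MTBF
λ = 1 / 27951 ≈ 3.578e-05 failures/hour
FIT = 1e9 / 27951 ≈ 35777 failures per 1e9 hours (nearest whole number)

λ = 3.578e-05 /h, FIT = 35777


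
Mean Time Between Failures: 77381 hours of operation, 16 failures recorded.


Formula: MTBF = Total operating time / Number of failures
MTBF = 77381 / 16
MTBF = 4836.31 hours

4836.31 hours


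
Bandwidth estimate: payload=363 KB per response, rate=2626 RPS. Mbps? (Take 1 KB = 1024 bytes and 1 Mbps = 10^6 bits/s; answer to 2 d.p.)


Formula: Mbps = payload_bytes * RPS * 8 / 1e6
Payload per request = 363 KB = 363 * 1024 = 371712 bytes
Total bytes/sec = 371712 * 2626 = 976115712
Total bits/sec = 976115712 * 8 = 7808925696
Mbps = 7808925696 / 1e6 = 7808.93

7808.93 Mbps


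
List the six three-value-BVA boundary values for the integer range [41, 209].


Range: [41, 209]
Boundaries: just below min, min, min+1, max-1, max, just above max
Values: [40, 41, 42, 208, 209, 210]

[40, 41, 42, 208, 209, 210]


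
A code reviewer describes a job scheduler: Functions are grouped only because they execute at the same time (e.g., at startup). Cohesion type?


Reasoning: Related by timing only
Type: Temporal cohesion

Temporal cohesion


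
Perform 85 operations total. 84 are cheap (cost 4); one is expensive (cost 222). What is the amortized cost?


Formula: Amortized cost = Total cost / Operations
Total cost = (84 * 4) + (1 * 222)
Total cost = 336 + 222 = 558
Amortized = 558 / 85 = 6.5647

6.5647


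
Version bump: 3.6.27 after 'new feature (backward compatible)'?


Current: 3.6.27
Change category: 'new feature (backward compatible)' → minor bump
SemVer rule: minor bump → increment MINOR, reset PATCH to 0 (MAJOR unchanged)
New: 3.7.0

3.7.0


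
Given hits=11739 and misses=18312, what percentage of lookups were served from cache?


Formula: hit rate = hits / (hits + misses) * 100
hit rate = 11739 / (11739 + 18312) * 100
hit rate = 11739 / 30051 * 100
hit rate = 39.06%

39.06%


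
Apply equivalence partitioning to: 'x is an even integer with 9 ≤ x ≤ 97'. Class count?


Constraint: even integers in [9, 97]
Class 1: x < 9 — out-of-range invalid
Class 2: x in [9,97] but odd — wrong type invalid
Class 3: x in [9,97] and even — valid
Class 4: x > 97 — out-of-range invalid
Total equivalence classes: 4

4 equivalence classes


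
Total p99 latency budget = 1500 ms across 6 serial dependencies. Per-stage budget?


Formula: per_stage = total_budget / stages
per_stage = 1500 / 6
per_stage = 250.0 ms

250.0 ms


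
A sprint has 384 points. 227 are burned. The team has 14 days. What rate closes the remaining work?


Formula: Required rate = Remaining points / Days left
Remaining = 384 - 227 = 157 points
Required rate = 157 / 14 = 11.21 points/day

11.21 points/day


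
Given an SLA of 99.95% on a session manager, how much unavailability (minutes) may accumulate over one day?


Formula: allowed downtime = period * (100 - SLA) / 100
Period (day) = 1440 minutes
Unavailability fraction = (100 - 99.95) / 100
Allowed downtime = 1440 * (100 - 99.95) / 100
Allowed downtime = 0.72 minutes

0.72 minutes


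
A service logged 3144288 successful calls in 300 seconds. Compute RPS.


Formula: throughput = requests / seconds
throughput = 3144288 / 300
throughput = 10480.96 requests/second

10480.96 requests/second


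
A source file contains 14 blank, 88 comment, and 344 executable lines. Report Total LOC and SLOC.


Total LOC = blank + comment + code
Total LOC = 14 + 88 + 344 = 446
SLOC (source only) = code = 344

Total LOC: 446, SLOC: 344


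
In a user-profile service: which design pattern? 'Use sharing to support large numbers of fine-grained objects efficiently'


This matches the Flyweight pattern

Flyweight


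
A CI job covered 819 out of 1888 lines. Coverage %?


Coverage = covered / total * 100
Coverage = 819 / 1888 * 100
Coverage = 43.38%

43.38%


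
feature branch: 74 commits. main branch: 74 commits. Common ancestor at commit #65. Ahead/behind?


Common ancestor: commit #65
feature commits after divergence: 74 - 65 = 9
main commits after divergence: 74 - 65 = 9
feature is 9 commits ahead of main
main is 9 commits ahead of feature

feature ahead: 9, main ahead: 9


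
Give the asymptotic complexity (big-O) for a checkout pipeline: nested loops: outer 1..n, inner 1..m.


Reasoning: product of independent bounds
Complexity: O(n*m)

O(n*m)


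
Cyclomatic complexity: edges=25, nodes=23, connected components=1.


Formula: V(G) = E - N + 2P
V(G) = 25 - 23 + 2*1
V(G) = 2 + 2
V(G) = 4

4


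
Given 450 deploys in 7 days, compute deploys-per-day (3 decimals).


Formula: deployments per day = releases / days
= 450 / 7
= 64.286 deploys/day
(equivalently, 450.0 deploys/week)

64.286 deploys/day


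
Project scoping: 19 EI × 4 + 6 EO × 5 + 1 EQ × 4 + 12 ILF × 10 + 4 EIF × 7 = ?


UFP = EI*4 + EO*5 + EQ*4 + ILF*10 + EIF*7
UFP = 19*4 + 6*5 + 1*4 + 12*10 + 4*7
UFP = 76 + 30 + 4 + 120 + 28
UFP = 258

258


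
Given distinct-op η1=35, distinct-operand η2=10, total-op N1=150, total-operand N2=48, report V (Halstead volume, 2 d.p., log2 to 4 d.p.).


Formula: V = N * log2(η), where N = N1 + N2 and η = η1 + η2
η = 35 + 10 = 45
N = 150 + 48 = 198
log2(45) ≈ 5.4919
V = 198 * 5.4919 = 1087.40

1087.40


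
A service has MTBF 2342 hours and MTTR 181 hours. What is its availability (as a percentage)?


Availability = MTBF / (MTBF + MTTR)
Availability = 2342 / (2342 + 181)
Availability = 2342 / 2523
Availability = 92.826%

92.826%


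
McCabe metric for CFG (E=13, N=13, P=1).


Formula: V(G) = E - N + 2P
V(G) = 13 - 13 + 2*1
V(G) = 0 + 2
V(G) = 2

2


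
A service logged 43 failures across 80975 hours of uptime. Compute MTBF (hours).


Formula: MTBF = Total operating time / Number of failures
MTBF = 80975 / 43
MTBF = 1883.14 hours

1883.14 hours


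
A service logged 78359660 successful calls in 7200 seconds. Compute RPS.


Formula: throughput = requests / seconds
throughput = 78359660 / 7200
throughput = 10883.29 requests/second

10883.29 requests/second


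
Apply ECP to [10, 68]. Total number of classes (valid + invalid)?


Valid range: [10, 68]
Class 1: x < 10 — invalid
Class 2: 10 ≤ x ≤ 68 — valid
Class 3: x > 68 — invalid
Total equivalence classes: 3

3 equivalence classes


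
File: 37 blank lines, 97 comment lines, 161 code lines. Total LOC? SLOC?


Total LOC = blank + comment + code
Total LOC = 37 + 97 + 161 = 295
SLOC (source only) = code = 161

Total LOC: 295, SLOC: 161


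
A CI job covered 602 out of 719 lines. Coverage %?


Coverage = covered / total * 100
Coverage = 602 / 719 * 100
Coverage = 83.73%

83.73%


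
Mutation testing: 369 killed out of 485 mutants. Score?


Mutation score = killed / total * 100
Mutation score = 369 / 485 * 100
Mutation score = 76.08%

76.08%


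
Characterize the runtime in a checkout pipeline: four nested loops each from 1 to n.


Reasoning: four levels of nesting
Complexity: O(n^4)

O(n^4)


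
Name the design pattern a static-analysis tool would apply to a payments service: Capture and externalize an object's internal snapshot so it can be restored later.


This matches the Memento pattern

Memento


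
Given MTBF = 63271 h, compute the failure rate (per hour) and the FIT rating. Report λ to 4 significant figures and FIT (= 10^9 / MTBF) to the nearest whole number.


Formula: λ = 1 / MTBF; FIT = λ × 1e9 = 1e9 / MTBF
λ = 1 / 63271 ≈ 1.581e-05 failures/hour
FIT = 1e9 / 63271 ≈ 15805 failures per 1e9 hours (nearest whole number)

λ = 1.581e-05 /h, FIT = 15805


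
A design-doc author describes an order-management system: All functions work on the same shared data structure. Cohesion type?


Reasoning: Functions share data
Type: Communicational cohesion

Communicational cohesion


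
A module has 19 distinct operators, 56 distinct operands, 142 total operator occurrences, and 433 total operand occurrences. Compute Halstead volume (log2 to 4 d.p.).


Formula: V = N * log2(η), where N = N1 + N2 and η = η1 + η2
η = 19 + 56 = 75
N = 142 + 433 = 575
log2(75) ≈ 6.2288
V = 575 * 6.2288 = 3581.56

3581.56


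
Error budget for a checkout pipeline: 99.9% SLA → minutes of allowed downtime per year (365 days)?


Formula: allowed downtime = period * (100 - SLA) / 100
Period (year (365 days)) = 525600 minutes
Unavailability fraction = (100 - 99.9) / 100
Allowed downtime = 525600 * (100 - 99.9) / 100
Allowed downtime = 525.6 minutes

525.6 minutes


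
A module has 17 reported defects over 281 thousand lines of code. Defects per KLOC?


Defect density = defects / KLOC
Defect density = 17 / 281
Defect density = 0.06 defects/KLOC

0.06 defects/KLOC


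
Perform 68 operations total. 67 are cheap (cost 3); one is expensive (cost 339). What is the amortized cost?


Formula: Amortized cost = Total cost / Operations
Total cost = (67 * 3) + (1 * 339)
Total cost = 201 + 339 = 540
Amortized = 540 / 68 = 7.9412

7.9412


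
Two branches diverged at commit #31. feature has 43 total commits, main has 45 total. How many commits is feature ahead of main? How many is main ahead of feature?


Common ancestor: commit #31
feature commits after divergence: 43 - 31 = 12
main commits after divergence: 45 - 31 = 14
feature is 12 commits ahead of main
main is 14 commits ahead of feature

feature ahead: 12, main ahead: 14


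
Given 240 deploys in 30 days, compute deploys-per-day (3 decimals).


Formula: deployments per day = releases / days
= 240 / 30
= 8.0 deploys/day
(equivalently, 56.0 deploys/week)

8.0 deploys/day


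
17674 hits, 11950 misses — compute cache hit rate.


Formula: hit rate = hits / (hits + misses) * 100
hit rate = 17674 / (17674 + 11950) * 100
hit rate = 17674 / 29624 * 100
hit rate = 59.66%

59.66%


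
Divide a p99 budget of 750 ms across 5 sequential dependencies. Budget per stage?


Formula: per_stage = total_budget / stages
per_stage = 750 / 5
per_stage = 150.0 ms

150.0 ms


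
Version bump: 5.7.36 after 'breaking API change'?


Current: 5.7.36
Change category: 'breaking API change' → major bump
SemVer rule: major bump → increment MAJOR, reset MINOR and PATCH to 0
New: 6.0.0

6.0.0


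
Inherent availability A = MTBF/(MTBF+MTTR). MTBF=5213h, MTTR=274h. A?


Availability = MTBF / (MTBF + MTTR)
Availability = 5213 / (5213 + 274)
Availability = 5213 / 5487
Availability = 95.0064%

95.0064%


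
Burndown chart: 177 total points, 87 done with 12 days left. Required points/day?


Formula: Required rate = Remaining points / Days left
Remaining = 177 - 87 = 90 points
Required rate = 90 / 12 = 7.5 points/day

7.5 points/day


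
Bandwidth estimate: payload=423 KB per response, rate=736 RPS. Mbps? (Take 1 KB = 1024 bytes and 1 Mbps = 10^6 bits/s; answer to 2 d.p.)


Formula: Mbps = payload_bytes * RPS * 8 / 1e6
Payload per request = 423 KB = 423 * 1024 = 433152 bytes
Total bytes/sec = 433152 * 736 = 318799872
Total bits/sec = 318799872 * 8 = 2550398976
Mbps = 2550398976 / 1e6 = 2550.4

2550.4 Mbps


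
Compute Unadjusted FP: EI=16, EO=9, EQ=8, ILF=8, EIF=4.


UFP = EI*4 + EO*5 + EQ*4 + ILF*10 + EIF*7
UFP = 16*4 + 9*5 + 8*4 + 8*10 + 4*7
UFP = 64 + 45 + 32 + 80 + 28
UFP = 249

249


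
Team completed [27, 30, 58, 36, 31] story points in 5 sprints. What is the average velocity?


Formula: Avg velocity = Total points / Number of sprints
Points: [27, 30, 58, 36, 31]
Sum = 27 + 30 + 58 + 36 + 31 = 182
Avg velocity = 182 / 5 = 36.4 points/sprint

36.4 points/sprint


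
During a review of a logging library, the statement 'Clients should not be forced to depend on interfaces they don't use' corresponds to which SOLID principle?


This describes the Interface Segregation Principle (ISP)

Interface Segregation Principle (ISP)


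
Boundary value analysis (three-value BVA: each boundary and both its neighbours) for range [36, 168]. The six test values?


Range: [36, 168]
Boundaries: just below min, min, min+1, max-1, max, just above max
Values: [35, 36, 37, 167, 168, 169]

[35, 36, 37, 167, 168, 169]


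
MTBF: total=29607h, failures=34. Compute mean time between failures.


Formula: MTBF = Total operating time / Number of failures
MTBF = 29607 / 34
MTBF = 870.79 hours

870.79 hours


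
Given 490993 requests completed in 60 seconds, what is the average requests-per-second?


Formula: throughput = requests / seconds
throughput = 490993 / 60
throughput = 8183.22 requests/second

8183.22 requests/second


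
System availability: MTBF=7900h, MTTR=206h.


Availability = MTBF / (MTBF + MTTR)
Availability = 7900 / (7900 + 206)
Availability = 7900 / 8106
Availability = 97.4587%

97.4587%


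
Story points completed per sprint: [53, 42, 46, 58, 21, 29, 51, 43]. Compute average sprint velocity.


Formula: Avg velocity = Total points / Number of sprints
Points: [53, 42, 46, 58, 21, 29, 51, 43]
Sum = 53 + 42 + 46 + 58 + 21 + 29 + 51 + 43 = 343
Avg velocity = 343 / 8 = 42.88 points/sprint

42.88 points/sprint


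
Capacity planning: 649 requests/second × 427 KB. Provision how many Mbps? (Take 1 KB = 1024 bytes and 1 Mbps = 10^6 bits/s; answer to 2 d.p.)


Formula: Mbps = payload_bytes * RPS * 8 / 1e6
Payload per request = 427 KB = 427 * 1024 = 437248 bytes
Total bytes/sec = 437248 * 649 = 283773952
Total bits/sec = 283773952 * 8 = 2270191616
Mbps = 2270191616 / 1e6 = 2270.19

2270.19 Mbps


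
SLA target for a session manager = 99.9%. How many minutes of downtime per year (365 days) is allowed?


Formula: allowed downtime = period * (100 - SLA) / 100
Period (year (365 days)) = 525600 minutes
Unavailability fraction = (100 - 99.9) / 100
Allowed downtime = 525600 * (100 - 99.9) / 100
Allowed downtime = 525.6 minutes

525.6 minutes


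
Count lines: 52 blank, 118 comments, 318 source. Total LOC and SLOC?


Total LOC = blank + comment + code
Total LOC = 52 + 118 + 318 = 488
SLOC (source only) = code = 318

Total LOC: 488, SLOC: 318


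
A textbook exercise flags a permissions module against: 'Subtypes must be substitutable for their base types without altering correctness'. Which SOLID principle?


This describes the Liskov Substitution Principle (LSP)

Liskov Substitution Principle (LSP)


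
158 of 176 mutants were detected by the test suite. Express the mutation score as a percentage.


Mutation score = killed / total * 100
Mutation score = 158 / 176 * 100
Mutation score = 89.77%

89.77%


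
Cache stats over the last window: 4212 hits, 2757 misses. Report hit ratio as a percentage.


Formula: hit rate = hits / (hits + misses) * 100
hit rate = 4212 / (4212 + 2757) * 100
hit rate = 4212 / 6969 * 100
hit rate = 60.44%

60.44%


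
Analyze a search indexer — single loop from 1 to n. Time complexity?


Reasoning: one pass through n items
Complexity: O(n)

O(n)


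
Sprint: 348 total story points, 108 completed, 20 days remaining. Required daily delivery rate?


Formula: Required rate = Remaining points / Days left
Remaining = 348 - 108 = 240 points
Required rate = 240 / 20 = 12.0 points/day

12.0 points/day


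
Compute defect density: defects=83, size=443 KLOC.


Defect density = defects / KLOC
Defect density = 83 / 443
Defect density = 0.187 defects/KLOC

0.187 defects/KLOC


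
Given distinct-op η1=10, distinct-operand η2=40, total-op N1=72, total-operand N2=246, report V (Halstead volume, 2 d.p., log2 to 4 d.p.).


Formula: V = N * log2(η), where N = N1 + N2 and η = η1 + η2
η = 10 + 40 = 50
N = 72 + 246 = 318
log2(50) ≈ 5.6439
V = 318 * 5.6439 = 1794.76

1794.76


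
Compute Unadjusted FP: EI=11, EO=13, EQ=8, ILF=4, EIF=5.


UFP = EI*4 + EO*5 + EQ*4 + ILF*10 + EIF*7
UFP = 11*4 + 13*5 + 8*4 + 4*10 + 5*7
UFP = 44 + 65 + 32 + 40 + 35
UFP = 216

216


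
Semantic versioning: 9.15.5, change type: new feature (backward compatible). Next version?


Current: 9.15.5
Change category: 'new feature (backward compatible)' → minor bump
SemVer rule: minor bump → increment MINOR, reset PATCH to 0 (MAJOR unchanged)
New: 9.16.0

9.16.0


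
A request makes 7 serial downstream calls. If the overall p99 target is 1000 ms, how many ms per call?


Formula: per_stage = total_budget / stages
per_stage = 1000 / 7
per_stage = 142.86 ms

142.86 ms


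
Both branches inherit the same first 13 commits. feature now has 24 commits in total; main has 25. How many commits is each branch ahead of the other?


Common ancestor: commit #13
feature commits after divergence: 24 - 13 = 11
main commits after divergence: 25 - 13 = 12
feature is 11 commits ahead of main
main is 12 commits ahead of feature

feature ahead: 11, main ahead: 12


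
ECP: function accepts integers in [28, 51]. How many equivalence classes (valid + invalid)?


Valid range: [28, 51]
Class 1: x < 28 — invalid
Class 2: 28 ≤ x ≤ 51 — valid
Class 3: x > 51 — invalid
Total equivalence classes: 3

3 equivalence classes


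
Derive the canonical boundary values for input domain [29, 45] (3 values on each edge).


Range: [29, 45]
Boundaries: just below min, min, min+1, max-1, max, just above max
Values: [28, 29, 30, 44, 45, 46]

[28, 29, 30, 44, 45, 46]


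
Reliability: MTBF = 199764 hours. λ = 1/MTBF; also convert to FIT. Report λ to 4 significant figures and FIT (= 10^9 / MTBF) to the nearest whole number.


Formula: λ = 1 / MTBF; FIT = λ × 1e9 = 1e9 / MTBF
λ = 1 / 199764 ≈ 5.006e-06 failures/hour
FIT = 1e9 / 199764 ≈ 5006 failures per 1e9 hours (nearest whole number)

λ = 5.006e-06 /h, FIT = 5006


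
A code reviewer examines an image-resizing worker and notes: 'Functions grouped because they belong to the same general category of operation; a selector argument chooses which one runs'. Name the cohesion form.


Reasoning: Grouped by category of activity, not by data or sequence
Type: Logical cohesion

Logical cohesion


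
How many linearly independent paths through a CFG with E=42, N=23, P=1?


Formula: V(G) = E - N + 2P
V(G) = 42 - 23 + 2*1
V(G) = 19 + 2
V(G) = 21

21


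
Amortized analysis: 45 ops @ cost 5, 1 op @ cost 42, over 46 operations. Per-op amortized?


Formula: Amortized cost = Total cost / Operations
Total cost = (45 * 5) + (1 * 42)
Total cost = 225 + 42 = 267
Amortized = 267 / 46 = 5.8043

5.8043


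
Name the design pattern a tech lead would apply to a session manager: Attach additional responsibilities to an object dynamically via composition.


This matches the Decorator pattern

Decorator


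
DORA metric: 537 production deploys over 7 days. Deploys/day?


Formula: deployments per day = releases / days
= 537 / 7
= 76.714 deploys/day
(equivalently, 537.0 deploys/week)

76.714 deploys/day


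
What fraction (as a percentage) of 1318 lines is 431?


Coverage = covered / total * 100
Coverage = 431 / 1318 * 100
Coverage = 32.7%

32.7%


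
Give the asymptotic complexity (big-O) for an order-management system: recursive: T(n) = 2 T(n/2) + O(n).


Reasoning: master theorem case 2 (merge-sort recurrence)
Complexity: O(n log n)

O(n log n)


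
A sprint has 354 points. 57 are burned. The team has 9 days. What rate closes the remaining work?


Formula: Required rate = Remaining points / Days left
Remaining = 354 - 57 = 297 points
Required rate = 297 / 9 = 33.0 points/day

33.0 points/day


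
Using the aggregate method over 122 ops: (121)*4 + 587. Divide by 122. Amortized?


Formula: Amortized cost = Total cost / Operations
Total cost = (121 * 4) + (1 * 587)
Total cost = 484 + 587 = 1071
Amortized = 1071 / 122 = 8.7787

8.7787


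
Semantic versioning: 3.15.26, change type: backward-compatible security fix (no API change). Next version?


Current: 3.15.26
Change category: 'backward-compatible security fix (no API change)' → patch bump
SemVer rule: patch bump → increment PATCH (MAJOR and MINOR unchanged)
New: 3.15.27

3.15.27


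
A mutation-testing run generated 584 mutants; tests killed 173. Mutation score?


Mutation score = killed / total * 100
Mutation score = 173 / 584 * 100
Mutation score = 29.62%

29.62%


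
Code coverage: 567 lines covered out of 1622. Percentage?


Coverage = covered / total * 100
Coverage = 567 / 1622 * 100
Coverage = 34.96%

34.96%


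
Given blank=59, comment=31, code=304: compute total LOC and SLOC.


Total LOC = blank + comment + code
Total LOC = 59 + 31 + 304 = 394
SLOC (source only) = code = 304

Total LOC: 394, SLOC: 304


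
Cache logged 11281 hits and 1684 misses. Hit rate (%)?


Formula: hit rate = hits / (hits + misses) * 100
hit rate = 11281 / (11281 + 1684) * 100
hit rate = 11281 / 12965 * 100
hit rate = 87.01%

87.01%


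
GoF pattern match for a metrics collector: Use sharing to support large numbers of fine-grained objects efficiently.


This matches the Flyweight pattern

Flyweight


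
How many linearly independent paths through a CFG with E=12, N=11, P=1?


Formula: V(G) = E - N + 2P
V(G) = 12 - 11 + 2*1
V(G) = 1 + 2
V(G) = 3

3


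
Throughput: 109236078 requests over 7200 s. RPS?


Formula: throughput = requests / seconds
throughput = 109236078 / 7200
throughput = 15171.68 requests/second

15171.68 requests/second


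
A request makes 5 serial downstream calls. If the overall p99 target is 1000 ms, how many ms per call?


Formula: per_stage = total_budget / stages
per_stage = 1000 / 5
per_stage = 200.0 ms

200.0 ms


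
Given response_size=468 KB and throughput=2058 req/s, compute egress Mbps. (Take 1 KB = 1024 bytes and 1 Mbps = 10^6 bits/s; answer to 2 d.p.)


Formula: Mbps = payload_bytes * RPS * 8 / 1e6
Payload per request = 468 KB = 468 * 1024 = 479232 bytes
Total bytes/sec = 479232 * 2058 = 986259456
Total bits/sec = 986259456 * 8 = 7890075648
Mbps = 7890075648 / 1e6 = 7890.08

7890.08 Mbps


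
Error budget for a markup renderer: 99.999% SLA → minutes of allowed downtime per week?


Formula: allowed downtime = period * (100 - SLA) / 100
Period (week) = 10080 minutes
Unavailability fraction = (100 - 99.999) / 100
Allowed downtime = 10080 * (100 - 99.999) / 100
Allowed downtime = 0.1008 minutes

0.1008 minutes


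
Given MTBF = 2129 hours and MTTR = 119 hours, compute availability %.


Availability = MTBF / (MTBF + MTTR)
Availability = 2129 / (2129 + 119)
Availability = 2129 / 2248
Availability = 94.7064%

94.7064%


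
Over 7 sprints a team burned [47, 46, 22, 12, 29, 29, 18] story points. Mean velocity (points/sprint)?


Formula: Avg velocity = Total points / Number of sprints
Points: [47, 46, 22, 12, 29, 29, 18]
Sum = 47 + 46 + 22 + 12 + 29 + 29 + 18 = 203
Avg velocity = 203 / 7 = 29.0 points/sprint

29.0 points/sprint


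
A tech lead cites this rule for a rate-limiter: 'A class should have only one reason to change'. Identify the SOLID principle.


This describes the Single Responsibility Principle (SRP)

Single Responsibility Principle (SRP)


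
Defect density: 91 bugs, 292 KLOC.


Defect density = defects / KLOC
Defect density = 91 / 292
Defect density = 0.312 defects/KLOC

0.312 defects/KLOC


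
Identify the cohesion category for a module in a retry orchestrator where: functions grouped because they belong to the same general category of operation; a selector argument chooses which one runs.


Reasoning: Grouped by category of activity, not by data or sequence
Type: Logical cohesion

Logical cohesion


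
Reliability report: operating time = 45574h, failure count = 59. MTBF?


Formula: MTBF = Total operating time / Number of failures
MTBF = 45574 / 59
MTBF = 772.44 hours

772.44 hours


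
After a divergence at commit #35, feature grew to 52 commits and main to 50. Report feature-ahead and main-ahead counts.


Common ancestor: commit #35
feature commits after divergence: 52 - 35 = 17
main commits after divergence: 50 - 35 = 15
feature is 17 commits ahead of main
main is 15 commits ahead of feature

feature ahead: 17, main ahead: 15


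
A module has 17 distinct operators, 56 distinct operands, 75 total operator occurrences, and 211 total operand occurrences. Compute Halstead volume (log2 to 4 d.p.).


Formula: V = N * log2(η), where N = N1 + N2 and η = η1 + η2
η = 17 + 56 = 73
N = 75 + 211 = 286
log2(73) ≈ 6.1898
V = 286 * 6.1898 = 1770.28

1770.28


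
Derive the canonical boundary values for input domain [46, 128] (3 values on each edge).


Range: [46, 128]
Boundaries: just below min, min, min+1, max-1, max, just above max
Values: [45, 46, 47, 127, 128, 129]

[45, 46, 47, 127, 128, 129]


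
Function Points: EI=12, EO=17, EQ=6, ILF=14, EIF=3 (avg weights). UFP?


UFP = EI*4 + EO*5 + EQ*4 + ILF*10 + EIF*7
UFP = 12*4 + 17*5 + 6*4 + 14*10 + 3*7
UFP = 48 + 85 + 24 + 140 + 21
UFP = 318

318


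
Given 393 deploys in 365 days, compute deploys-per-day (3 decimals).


Formula: deployments per day = releases / days
= 393 / 365
= 1.077 deploys/day
(equivalently, 7.54 deploys/week)

1.077 deploys/day


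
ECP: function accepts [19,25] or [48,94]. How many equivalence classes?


Valid ranges: [19,25] and [48,94]
Class 1: x < 19 — invalid
Class 2: 19 ≤ x ≤ 25 — valid
Class 3: 25 < x < 48 — invalid (gap between ranges)
Class 4: 48 ≤ x ≤ 94 — valid
Class 5: x > 94 — invalid
Total equivalence classes: 5

5 equivalence classes


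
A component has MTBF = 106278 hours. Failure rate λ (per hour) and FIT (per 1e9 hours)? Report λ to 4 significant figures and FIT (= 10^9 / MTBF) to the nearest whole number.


Formula: λ = 1 / MTBF; FIT = λ × 1e9 = 1e9 / MTBF
λ = 1 / 106278 ≈ 9.409e-06 failures/hour
FIT = 1e9 / 106278 ≈ 9409 failures per 1e9 hours (nearest whole number)

λ = 9.409e-06 /h, FIT = 9409


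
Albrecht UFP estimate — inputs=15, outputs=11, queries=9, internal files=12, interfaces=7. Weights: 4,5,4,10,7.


UFP = EI*4 + EO*5 + EQ*4 + ILF*10 + EIF*7
UFP = 15*4 + 11*5 + 9*4 + 12*10 + 7*7
UFP = 60 + 55 + 36 + 120 + 49
UFP = 320

320


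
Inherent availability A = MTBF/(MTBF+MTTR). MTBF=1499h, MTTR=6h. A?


Availability = MTBF / (MTBF + MTTR)
Availability = 1499 / (1499 + 6)
Availability = 1499 / 1505
Availability = 99.6013%

99.6013%


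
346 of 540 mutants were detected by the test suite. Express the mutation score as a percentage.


Mutation score = killed / total * 100
Mutation score = 346 / 540 * 100
Mutation score = 64.07%

64.07%


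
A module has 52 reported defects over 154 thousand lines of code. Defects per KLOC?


Defect density = defects / KLOC
Defect density = 52 / 154
Defect density = 0.338 defects/KLOC

0.338 defects/KLOC


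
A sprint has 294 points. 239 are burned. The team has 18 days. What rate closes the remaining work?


Formula: Required rate = Remaining points / Days left
Remaining = 294 - 239 = 55 points
Required rate = 55 / 18 = 3.06 points/day

3.06 points/day


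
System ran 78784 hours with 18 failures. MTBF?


Formula: MTBF = Total operating time / Number of failures
MTBF = 78784 / 18
MTBF = 4376.89 hours

4376.89 hours


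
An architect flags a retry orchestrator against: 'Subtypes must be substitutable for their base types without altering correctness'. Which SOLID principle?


This describes the Liskov Substitution Principle (LSP)

Liskov Substitution Principle (LSP)


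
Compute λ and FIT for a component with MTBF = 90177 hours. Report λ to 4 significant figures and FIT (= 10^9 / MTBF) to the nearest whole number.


Formula: λ = 1 / MTBF; FIT = λ × 1e9 = 1e9 / MTBF
λ = 1 / 90177 ≈ 1.109e-05 failures/hour
FIT = 1e9 / 90177 ≈ 11089 failures per 1e9 hours (nearest whole number)

λ = 1.109e-05 /h, FIT = 11089


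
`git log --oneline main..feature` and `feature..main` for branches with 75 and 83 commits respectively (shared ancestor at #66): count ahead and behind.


Common ancestor: commit #66
feature commits after divergence: 75 - 66 = 9
main commits after divergence: 83 - 66 = 17
feature is 9 commits ahead of main
main is 17 commits ahead of feature

feature ahead: 9, main ahead: 17


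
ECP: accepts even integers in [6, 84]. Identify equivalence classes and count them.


Constraint: even integers in [6, 84]
Class 1: x < 6 — out-of-range invalid
Class 2: x in [6,84] but odd — wrong type invalid
Class 3: x in [6,84] and even — valid
Class 4: x > 84 — out-of-range invalid
Total equivalence classes: 4

4 equivalence classes


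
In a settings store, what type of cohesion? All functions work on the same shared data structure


Reasoning: Functions share data
Type: Communicational cohesion

Communicational cohesion


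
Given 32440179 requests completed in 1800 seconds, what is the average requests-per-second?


Formula: throughput = requests / seconds
throughput = 32440179 / 1800
throughput = 18022.32 requests/second

18022.32 requests/second


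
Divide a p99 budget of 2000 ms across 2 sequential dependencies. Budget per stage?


Formula: per_stage = total_budget / stages
per_stage = 2000 / 2
per_stage = 1000.0 ms

1000.0 ms


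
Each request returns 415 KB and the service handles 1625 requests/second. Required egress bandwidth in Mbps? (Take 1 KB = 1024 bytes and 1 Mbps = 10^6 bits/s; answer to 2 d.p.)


Formula: Mbps = payload_bytes * RPS * 8 / 1e6
Payload per request = 415 KB = 415 * 1024 = 424960 bytes
Total bytes/sec = 424960 * 1625 = 690560000
Total bits/sec = 690560000 * 8 = 5524480000
Mbps = 5524480000 / 1e6 = 5524.48

5524.48 Mbps


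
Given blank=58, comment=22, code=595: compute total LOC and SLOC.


Total LOC = blank + comment + code
Total LOC = 58 + 22 + 595 = 675
SLOC (source only) = code = 595

Total LOC: 675, SLOC: 595


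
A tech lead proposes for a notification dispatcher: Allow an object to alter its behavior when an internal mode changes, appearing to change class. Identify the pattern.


This matches the State pattern

State


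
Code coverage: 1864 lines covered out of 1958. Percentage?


Coverage = covered / total * 100
Coverage = 1864 / 1958 * 100
Coverage = 95.2%

95.2%


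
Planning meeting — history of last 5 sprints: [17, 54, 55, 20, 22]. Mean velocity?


Formula: Avg velocity = Total points / Number of sprints
Points: [17, 54, 55, 20, 22]
Sum = 17 + 54 + 55 + 20 + 22 = 168
Avg velocity = 168 / 5 = 33.6 points/sprint

33.6 points/sprint


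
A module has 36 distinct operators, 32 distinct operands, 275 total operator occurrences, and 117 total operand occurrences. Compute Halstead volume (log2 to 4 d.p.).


Formula: V = N * log2(η), where N = N1 + N2 and η = η1 + η2
η = 36 + 32 = 68
N = 275 + 117 = 392
log2(68) ≈ 6.0875
V = 392 * 6.0875 = 2386.30

2386.30


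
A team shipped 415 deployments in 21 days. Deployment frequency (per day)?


Formula: deployments per day = releases / days
= 415 / 21
= 19.762 deploys/day
(equivalently, 138.33 deploys/week)

19.762 deploys/day


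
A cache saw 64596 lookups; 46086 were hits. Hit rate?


Formula: hit rate = hits / (hits + misses) * 100
hit rate = 46086 / (46086 + 18510) * 100
hit rate = 46086 / 64596 * 100
hit rate = 71.34%

71.34%


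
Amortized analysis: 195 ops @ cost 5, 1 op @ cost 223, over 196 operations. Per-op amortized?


Formula: Amortized cost = Total cost / Operations
Total cost = (195 * 5) + (1 * 223)
Total cost = 975 + 223 = 1198
Amortized = 1198 / 196 = 6.1122

6.1122


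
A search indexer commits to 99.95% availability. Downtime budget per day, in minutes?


Formula: allowed downtime = period * (100 - SLA) / 100
Period (day) = 1440 minutes
Unavailability fraction = (100 - 99.95) / 100
Allowed downtime = 1440 * (100 - 99.95) / 100
Allowed downtime = 0.72 minutes

0.72 minutes


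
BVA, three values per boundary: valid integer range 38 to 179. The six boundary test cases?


Range: [38, 179]
Boundaries: just below min, min, min+1, max-1, max, just above max
Values: [37, 38, 39, 178, 179, 180]

[37, 38, 39, 178, 179, 180]


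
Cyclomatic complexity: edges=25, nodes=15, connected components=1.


Formula: V(G) = E - N + 2P
V(G) = 25 - 15 + 2*1
V(G) = 10 + 2
V(G) = 12

12


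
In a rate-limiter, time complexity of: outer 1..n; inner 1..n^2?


Reasoning: n times n^2
Complexity: O(n^3)

O(n^3)


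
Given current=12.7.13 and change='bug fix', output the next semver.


Current: 12.7.13
Change category: 'bug fix' → patch bump
SemVer rule: patch bump → increment PATCH (MAJOR and MINOR unchanged)
New: 12.7.14

12.7.14


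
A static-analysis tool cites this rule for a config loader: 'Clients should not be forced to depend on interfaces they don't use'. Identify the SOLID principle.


This describes the Interface Segregation Principle (ISP)

Interface Segregation Principle (ISP)


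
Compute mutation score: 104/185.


Mutation score = killed / total * 100
Mutation score = 104 / 185 * 100
Mutation score = 56.22%

56.22%


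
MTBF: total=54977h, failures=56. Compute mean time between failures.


Formula: MTBF = Total operating time / Number of failures
MTBF = 54977 / 56
MTBF = 981.73 hours

981.73 hours


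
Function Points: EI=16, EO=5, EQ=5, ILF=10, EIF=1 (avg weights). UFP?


UFP = EI*4 + EO*5 + EQ*4 + ILF*10 + EIF*7
UFP = 16*4 + 5*5 + 5*4 + 10*10 + 1*7
UFP = 64 + 25 + 20 + 100 + 7
UFP = 216

216


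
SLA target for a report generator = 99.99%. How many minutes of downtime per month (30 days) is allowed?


Formula: allowed downtime = period * (100 - SLA) / 100
Period (month (30 days)) = 43200 minutes
Unavailability fraction = (100 - 99.99) / 100
Allowed downtime = 43200 * (100 - 99.99) / 100
Allowed downtime = 4.32 minutes

4.32 minutes


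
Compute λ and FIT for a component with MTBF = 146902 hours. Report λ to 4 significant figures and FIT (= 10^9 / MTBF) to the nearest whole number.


Formula: λ = 1 / MTBF; FIT = λ × 1e9 = 1e9 / MTBF
λ = 1 / 146902 ≈ 6.807e-06 failures/hour
FIT = 1e9 / 146902 ≈ 6807 failures per 1e9 hours (nearest whole number)

λ = 6.807e-06 /h, FIT = 6807


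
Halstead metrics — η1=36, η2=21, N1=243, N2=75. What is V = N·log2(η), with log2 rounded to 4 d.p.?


Formula: V = N * log2(η), where N = N1 + N2 and η = η1 + η2
η = 36 + 21 = 57
N = 243 + 75 = 318
log2(57) ≈ 5.8329
V = 318 * 5.8329 = 1854.86

1854.86


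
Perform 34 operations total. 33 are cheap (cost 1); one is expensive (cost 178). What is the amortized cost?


Formula: Amortized cost = Total cost / Operations
Total cost = (33 * 1) + (1 * 178)
Total cost = 33 + 178 = 211
Amortized = 211 / 34 = 6.2059

6.2059


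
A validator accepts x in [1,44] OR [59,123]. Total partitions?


Valid ranges: [1,44] and [59,123]
Class 1: x < 1 — invalid
Class 2: 1 ≤ x ≤ 44 — valid
Class 3: 44 < x < 59 — invalid (gap between ranges)
Class 4: 59 ≤ x ≤ 123 — valid
Class 5: x > 123 — invalid
Total equivalence classes: 5

5 equivalence classes


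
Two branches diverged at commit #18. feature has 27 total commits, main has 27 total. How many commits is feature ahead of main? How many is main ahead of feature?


Common ancestor: commit #18
feature commits after divergence: 27 - 18 = 9
main commits after divergence: 27 - 18 = 9
feature is 9 commits ahead of main
main is 9 commits ahead of feature

feature ahead: 9, main ahead: 9


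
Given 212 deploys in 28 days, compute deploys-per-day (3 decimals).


Formula: deployments per day = releases / days
= 212 / 28
= 7.571 deploys/day
(equivalently, 53.0 deploys/week)

7.571 deploys/day


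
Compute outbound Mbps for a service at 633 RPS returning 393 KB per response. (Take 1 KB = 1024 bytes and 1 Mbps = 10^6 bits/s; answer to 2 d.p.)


Formula: Mbps = payload_bytes * RPS * 8 / 1e6
Payload per request = 393 KB = 393 * 1024 = 402432 bytes
Total bytes/sec = 402432 * 633 = 254739456
Total bits/sec = 254739456 * 8 = 2037915648
Mbps = 2037915648 / 1e6 = 2037.92

2037.92 Mbps


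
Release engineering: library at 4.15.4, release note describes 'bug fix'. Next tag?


Current: 4.15.4
Change category: 'bug fix' → patch bump
SemVer rule: patch bump → increment PATCH (MAJOR and MINOR unchanged)
New: 4.15.5

4.15.5


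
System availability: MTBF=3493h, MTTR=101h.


Availability = MTBF / (MTBF + MTTR)
Availability = 3493 / (3493 + 101)
Availability = 3493 / 3594
Availability = 97.1898%

97.1898%


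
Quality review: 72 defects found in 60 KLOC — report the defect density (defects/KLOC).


Defect density = defects / KLOC
Defect density = 72 / 60
Defect density = 1.2 defects/KLOC

1.2 defects/KLOC


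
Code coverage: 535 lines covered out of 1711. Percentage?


Coverage = covered / total * 100
Coverage = 535 / 1711 * 100
Coverage = 31.27%

31.27%


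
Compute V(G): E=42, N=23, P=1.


Formula: V(G) = E - N + 2P
V(G) = 42 - 23 + 2*1
V(G) = 19 + 2
V(G) = 21

21


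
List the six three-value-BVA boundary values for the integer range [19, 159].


Range: [19, 159]
Boundaries: just below min, min, min+1, max-1, max, just above max
Values: [18, 19, 20, 158, 159, 160]

[18, 19, 20, 158, 159, 160]


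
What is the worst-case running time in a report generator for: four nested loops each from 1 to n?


Reasoning: four levels of nesting
Complexity: O(n^4)

O(n^4)


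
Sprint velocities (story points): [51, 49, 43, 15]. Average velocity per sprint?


Formula: Avg velocity = Total points / Number of sprints
Points: [51, 49, 43, 15]
Sum = 51 + 49 + 43 + 15 = 158
Avg velocity = 158 / 4 = 39.5 points/sprint

39.5 points/sprint


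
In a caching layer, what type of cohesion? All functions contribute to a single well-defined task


Reasoning: Best: single purpose
Type: Functional cohesion

Functional cohesion


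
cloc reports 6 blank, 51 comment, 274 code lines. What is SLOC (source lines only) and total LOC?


Total LOC = blank + comment + code
Total LOC = 6 + 51 + 274 = 331
SLOC (source only) = code = 274

Total LOC: 331, SLOC: 274


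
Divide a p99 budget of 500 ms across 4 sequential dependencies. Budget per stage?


Formula: per_stage = total_budget / stages
per_stage = 500 / 4
per_stage = 125.0 ms

125.0 ms


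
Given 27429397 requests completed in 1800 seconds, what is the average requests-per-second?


Formula: throughput = requests / seconds
throughput = 27429397 / 1800
throughput = 15238.55 requests/second

15238.55 requests/second


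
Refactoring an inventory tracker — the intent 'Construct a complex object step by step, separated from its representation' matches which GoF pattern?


This matches the Builder pattern

Builder


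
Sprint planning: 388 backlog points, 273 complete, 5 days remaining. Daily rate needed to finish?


Formula: Required rate = Remaining points / Days left
Remaining = 388 - 273 = 115 points
Required rate = 115 / 5 = 23.0 points/day

23.0 points/day


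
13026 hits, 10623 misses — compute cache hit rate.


Formula: hit rate = hits / (hits + misses) * 100
hit rate = 13026 / (13026 + 10623) * 100
hit rate = 13026 / 23649 * 100
hit rate = 55.08%

55.08%
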